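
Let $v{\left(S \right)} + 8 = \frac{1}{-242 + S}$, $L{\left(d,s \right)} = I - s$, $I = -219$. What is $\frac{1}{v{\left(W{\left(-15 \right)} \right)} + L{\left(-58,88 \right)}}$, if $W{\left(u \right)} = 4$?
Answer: $- \frac{238}{74971} \approx -0.0031746$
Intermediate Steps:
$L{\left(d,s \right)} = -219 - s$
$v{\left(S \right)} = -8 + \frac{1}{-242 + S}$
$\frac{1}{v{\left(W{\left(-15 \right)} \right)} + L{\left(-58,88 \right)}} = \frac{1}{\frac{1937 - 32}{-242 + 4} - 307} = \frac{1}{\frac{1937 - 32}{-238} - 307} = \frac{1}{\left(- \frac{1}{238}\right) 1905 - 307} = \frac{1}{- \frac{1905}{238} - 307} = \frac{1}{- \frac{74971}{238}} = - \frac{238}{74971}$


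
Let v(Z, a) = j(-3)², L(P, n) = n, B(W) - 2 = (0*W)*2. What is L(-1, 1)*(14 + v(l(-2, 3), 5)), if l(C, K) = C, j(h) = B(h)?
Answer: 18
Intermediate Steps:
B(W) = 2 (B(W) = 2 + (0*W)*2 = 2 + 0*2 = 2 + 0 = 2)
j(h) = 2
v(Z, a) = 4 (v(Z, a) = 2² = 4)
L(-1, 1)*(14 + v(l(-2, 3), 5)) = 1*(14 + 4) = 1*18 = 18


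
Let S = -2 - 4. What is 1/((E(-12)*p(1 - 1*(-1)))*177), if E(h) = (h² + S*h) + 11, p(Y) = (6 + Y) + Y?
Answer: 1/401790 ≈ 2.4889e-6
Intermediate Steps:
p(Y) = 6 + 2*Y
S = -6
E(h) = 11 + h² - 6*h (E(h) = (h² - 6*h) + 11 = 11 + h² - 6*h)
1/((E(-12)*p(1 - 1*(-1)))*177) = 1/(((11 + (-12)² - 6*(-12))*(6 + 2*(1 - 1*(-1))))*177) = 1/(((11 + 144 + 72)*(6 + 2*(1 + 1)))*177) = 1/((227*(6 + 2*2))*177) = 1/((227*(6 + 4))*177) = 1/((227*10)*177) = 1/(2270*177) = 1/401790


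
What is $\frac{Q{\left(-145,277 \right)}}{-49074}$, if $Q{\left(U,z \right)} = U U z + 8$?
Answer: $- \frac{1941311}{16358} \approx -118.68$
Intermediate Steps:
$Q{\left(U,z \right)} = 8 + z U^{2}$ ($Q{\left(U,z \right)} = U^{2} z + 8 = z U^{2} + 8 = 8 + z U^{2}$)
$\frac{Q{\left(-145,277 \right)}}{-49074} = \frac{8 + 277 \left(-145\right)^{2}}{-49074} = \left(8 + 277 \cdot 21025\right) \left(- \frac{1}{49074}\right) = \left(8 + 5823925\right) \left(- \frac{1}{49074}\right) = 5823933 \left(- \frac{1}{49074}\right) = - \frac{1941311}{16358}$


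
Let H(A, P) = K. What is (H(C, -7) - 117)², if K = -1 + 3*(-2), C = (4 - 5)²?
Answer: 15376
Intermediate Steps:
C = 1 (C = (-1)² = 1)
K = -7 (K = -1 - 6 = -7)
H(A, P) = -7
(H(C, -7) - 117)² = (-7 - 117)² = (-124)² = 15376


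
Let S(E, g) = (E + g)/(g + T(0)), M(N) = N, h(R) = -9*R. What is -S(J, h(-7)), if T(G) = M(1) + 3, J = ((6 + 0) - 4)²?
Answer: -1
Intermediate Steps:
J = 4 (J = (6 - 4)² = 2² = 4)
T(G) = 4 (T(G) = 1 + 3 = 4)
S(E, g) = (E + g)/(4 + g) (S(E, g) = (E + g)/(g + 4) = (E + g)/(4 + g))
-S(J, h(-7)) = -(4 - 9*(-7))/(4 - 9*(-7)) = -(4 + 63)/(4 + 63) = -67/67 = -1*1 = -1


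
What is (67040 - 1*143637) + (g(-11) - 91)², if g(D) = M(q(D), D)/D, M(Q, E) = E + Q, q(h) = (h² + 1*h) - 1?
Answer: -8060436/121 ≈ -66615.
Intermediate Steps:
q(h) = -1 + h + h² (q(h) = (h² + h) - 1 = (h + h²) - 1 = -1 + h + h²)
g(D) = (-1 + D² + 2*D)/D (g(D) = (D + (-1 + D + D²))/D = (-1 + D² + 2*D)/D)
(67040 - 1*143637) + (g(-11) - 91)² = (67040 - 1*143637) + ((2 - 11 - 1/(-11)) - 91)² = (67040 - 143637) + ((2 - 11 - 1*(-1/11)) - 91)² = -76597 + ((2 - 11 + 1/11) - 91)² = -76597 + (-98/11 - 91)² = -76597 + (-1099/11)² = -76597 + 1207801/121 = -8060436/121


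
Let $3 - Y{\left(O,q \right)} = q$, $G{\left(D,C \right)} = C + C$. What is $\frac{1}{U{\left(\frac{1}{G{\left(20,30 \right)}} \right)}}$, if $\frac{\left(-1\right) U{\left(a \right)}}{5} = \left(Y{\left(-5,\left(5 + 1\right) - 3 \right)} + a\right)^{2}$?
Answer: $-720$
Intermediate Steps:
$G{\left(D,C \right)} = 2 C$
$Y{\left(O,q \right)} = 3 - q$
$U{\left(a \right)} = - 5 a^{2}$ ($U{\left(a \right)} = - 5 \left(\left(3 - \left(\left(5 + 1\right) - 3\right)\right) + a\right)^{2} = - 5 \left(\left(3 - \left(6 - 3\right)\right) + a\right)^{2} = - 5 \left(\left(3 - 3\right) + a\right)^{2} = - 5 \left(0 + a\right)^{2} = - 5 a^{2}$)
$\frac{1}{U{\left(\frac{1}{G{\left(20,30 \right)}} \right)}} = \frac{1}{\left(-5\right) \left(\frac{1}{2 \cdot 30}\right)^{2}} = \frac{1}{\left(-5\right) \left(\frac{1}{60}\right)^{2}} = \frac{1}{\left(-5\right) \frac{1}{3600}} = \frac{1}{- \frac{1}{720}} = -720$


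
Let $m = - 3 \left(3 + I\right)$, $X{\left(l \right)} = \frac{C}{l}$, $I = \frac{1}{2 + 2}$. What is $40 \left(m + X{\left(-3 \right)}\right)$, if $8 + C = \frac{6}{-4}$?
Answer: $- \frac{790}{3} \approx -263.33$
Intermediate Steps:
$C = - \frac{19}{2}$ ($C = -8 + \frac{6}{-4} = -8 + 6 \left(- \frac{1}{4}\right) = -8 - \frac{3}{2} = - \frac{19}{2} \approx -9.5$)
$I = \frac{1}{4} \approx 0.25$
$X{\left(l \right)} = - \frac{19}{2 l}$
$m = - \frac{39}{4}$ ($m = - 3 \left(3 + \frac{1}{4}\right) = \left(-3\right) \frac{13}{4} = - \frac{39}{4} \approx -9.75$)
$40 \left(m + X{\left(-3 \right)}\right) = 40 \left(- \frac{39}{4} - \frac{19}{2 \left(-3\right)}\right) = 40 \left(- \frac{39}{4} - - \frac{19}{6}\right) = 40 \left(- \frac{39}{4} + \frac{19}{6}\right) = 40 \left(- \frac{79}{12}\right) = - \frac{790}{3}$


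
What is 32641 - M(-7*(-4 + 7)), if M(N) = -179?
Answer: 32820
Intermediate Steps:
32641 - M(-7*(-4 + 7)) = 32641 - 1*(-179) = 32641 + 179 = 32820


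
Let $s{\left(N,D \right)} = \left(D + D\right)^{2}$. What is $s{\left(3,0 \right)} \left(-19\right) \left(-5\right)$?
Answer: $0$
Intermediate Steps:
$s{\left(N,D \right)} = 4 D^{2}$ ($s{\left(N,D \right)} = \left(2 D\right)^{2} = 4 D^{2}$)
$s{\left(3,0 \right)} \left(-19\right) \left(-5\right) = 4 \cdot 0^{2} \left(-19\right) \left(-5\right) = 4 \cdot 0 \left(-19\right) \left(-5\right) = 0 \left(-19\right) \left(-5\right) = 0 \left(-5\right) = 0$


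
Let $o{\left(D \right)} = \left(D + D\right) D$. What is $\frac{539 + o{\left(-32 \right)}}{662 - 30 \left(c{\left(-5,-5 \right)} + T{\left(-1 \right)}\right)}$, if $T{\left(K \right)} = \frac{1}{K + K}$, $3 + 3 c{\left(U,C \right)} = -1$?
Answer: $\frac{2587}{717} \approx 3.6081$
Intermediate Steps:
$c{\left(U,C \right)} = - \frac{4}{3}$ ($c{\left(U,C \right)} = -1 + \frac{1}{3} \left(-1\right) = -1 - \frac{1}{3} = - \frac{4}{3}$)
$T{\left(K \right)} = \frac{1}{2 K}$
$o{\left(D \right)} = 2 D^{2}$ ($o{\left(D \right)} = 2 D D = 2 D^{2}$)
$\frac{539 + o{\left(-32 \right)}}{662 - 30 \left(c{\left(-5,-5 \right)} + T{\left(-1 \right)}\right)} = \frac{539 + 2 \left(-32\right)^{2}}{662 - 30 \left(- \frac{4}{3} + \frac{1}{2 \left(-1\right)}\right)} = \frac{539 + 2 \cdot 1024}{662 - 30 \left(- \frac{4}{3} + \frac{1}{2} \left(-1\right)\right)} = \frac{539 + 2048}{662 - 30 \left(- \frac{4}{3} - \frac{1}{2}\right)} = \frac{2587}{662 - -55} = \frac{2587}{662 + 55} = \frac{2587}{717}$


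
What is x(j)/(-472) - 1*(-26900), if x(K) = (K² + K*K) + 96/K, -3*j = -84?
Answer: 11108325/413 ≈ 26897.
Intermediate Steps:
j = 28 (j = -⅓*(-84) = 28)
x(K) = 2*K² + 96/K (x(K) = (K² + K²) + 96/K = 2*K² + 96/K)
x(j)/(-472) - 1*(-26900) = (2*(48 + 28³)/28)/(-472) - 1*(-26900) = (2*(1/28)*(48 + 21952))*(-1/472) + 26900 = (2*(1/28)*22000)*(-1/472) + 26900 = (11000/7)*(-1/472) + 26900 = -1375/413 + 26900 = 11108325/413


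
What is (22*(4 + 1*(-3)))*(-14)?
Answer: -308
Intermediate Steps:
(22*(4 + 1*(-3)))*(-14) = (22*(4 - 3))*(-14) = (22*1)*(-14) = 22*(-14) = -308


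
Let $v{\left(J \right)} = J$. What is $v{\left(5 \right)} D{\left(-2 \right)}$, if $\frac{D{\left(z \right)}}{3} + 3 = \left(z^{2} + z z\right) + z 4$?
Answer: $-45$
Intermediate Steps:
$D{\left(z \right)} = -9 + 6 z^{2} + 12 z$ ($D{\left(z \right)} = -9 + 3 \left(\left(z^{2} + z z\right) + z 4\right) = -9 + 3 \left(\left(z^{2} + z^{2}\right) + 4 z\right) = -9 + 3 \left(2 z^{2} + 4 z\right) = -9 + \left(6 z^{2} + 12 z\right) = -9 + 6 z^{2} + 12 z$)
$v{\left(5 \right)} D{\left(-2 \right)} = 5 \left(-9 + 6 \left(-2\right)^{2} + 12 \left(-2\right)\right) = 5 \left(-9 + 6 \cdot 4 - 24\right) = 5 \left(-9 + 24 - 24\right) = 5 \left(-9\right) = -45$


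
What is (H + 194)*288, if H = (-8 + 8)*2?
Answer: 55872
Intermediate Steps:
H = 0 (H = 0*2 = 0)
(H + 194)*288 = (0 + 194)*288 = 194*288 = 55872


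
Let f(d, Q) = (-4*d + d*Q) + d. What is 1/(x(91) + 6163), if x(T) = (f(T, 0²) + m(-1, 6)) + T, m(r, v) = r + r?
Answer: 1/5979 ≈ 0.00016725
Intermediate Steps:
f(d, Q) = -3*d + Q*d (f(d, Q) = (-4*d + Q*d) + d = -3*d + Q*d)
m(r, v) = 2*r
x(T) = -2 - 2*T (x(T) = (T*(-3 + 0²) + 2*(-1)) + T = (T*(-3 + 0) - 2) + T = (T*(-3) - 2) + T = (-3*T - 2) + T = (-2 - 3*T) + T = -2 - 2*T)
1/(x(91) + 6163) = 1/((-2 - 2*91) + 6163) = 1/((-2 - 182) + 6163) = 1/(-184 + 6163) = 1/5979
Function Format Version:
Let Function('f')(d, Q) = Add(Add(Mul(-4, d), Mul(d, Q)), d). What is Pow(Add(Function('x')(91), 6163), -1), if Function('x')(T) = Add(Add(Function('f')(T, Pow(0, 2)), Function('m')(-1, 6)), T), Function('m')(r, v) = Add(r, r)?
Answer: Rational(1, 5979) ≈ 0.00016725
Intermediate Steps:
Function('f')(d, Q) = Add(Mul(-3, d), Mul(Q, d)) (Function('f')(d, Q) = Add(Add(Mul(-4, d), Mul(Q, d)), d) = Add(Mul(-3, d), Mul(Q, d)))
Function('m')(r, v) = Mul(2, r)
Function('x')(T) = Add(-2, Mul(-2, T)) (Function('x')(T) = Add(Add(Mul(T, Add(-3, Pow(0, 2))), Mul(2, -1)), T) = Add(Add(Mul(T, Add(-3, 0)), -2), T) = Add(Add(Mul(T, -3), -2), T) = Add(Add(Mul(-3, T), -2), T) = Add(Add(-2, Mul(-3, T)), T) = Add(-2, Mul(-2, T)))
Pow(Add(Function('x')(91), 6163), -1) = Pow(Add(Add(-2, Mul(-2, 91)), 6163), -1) = Pow(Add(Add(-2, -182), 6163), -1) = Pow(Add(-184, 6163), -1) = Pow(5979, -1) = Rational(1, 5979)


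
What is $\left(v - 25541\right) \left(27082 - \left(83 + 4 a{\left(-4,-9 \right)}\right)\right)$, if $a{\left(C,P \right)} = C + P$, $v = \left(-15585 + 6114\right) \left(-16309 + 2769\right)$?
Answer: $3468257374749$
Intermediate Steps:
$v = 128237340$ ($v = \left(-9471\right) \left(-13540\right) = 128237340$)
$\left(v - 25541\right) \left(27082 - \left(83 + 4 a{\left(-4,-9 \right)}\right)\right) = \left(128237340 - 25541\right) \left(27082 - \left(83 + 4 \left(-4 - 9\right)\right)\right) = 128211799 \left(27082 - 31\right) = 128211799 \cdot 27051 = 3468257374749$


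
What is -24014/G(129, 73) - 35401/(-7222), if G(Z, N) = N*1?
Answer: -170844835/527206 ≈ -324.06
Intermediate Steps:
G(Z, N) = N
-24014/G(129, 73) - 35401/(-7222) = -24014/73 - 35401/(-7222) = -24014*1/73 - 35401*(-1/7222) = -24014/73 + 35401/7222 = -170844835/527206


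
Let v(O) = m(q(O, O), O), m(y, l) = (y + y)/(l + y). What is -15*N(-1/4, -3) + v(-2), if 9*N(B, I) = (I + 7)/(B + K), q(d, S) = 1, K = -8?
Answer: -118/99 ≈ -1.1919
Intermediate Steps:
m(y, l) = 2*y/(l + y) (m(y, l) = (2*y)/(l + y) = 2*y/(l + y))
v(O) = 2/(1 + O) (v(O) = 2*1/(O + 1) = 2*1/(1 + O) = 2/(1 + O))
N(B, I) = (7 + I)/(9*(-8 + B)) (N(B, I) = ((I + 7)/(B - 8))/9 = ((7 + I)/(-8 + B))/9 = (7 + I)/(9*(-8 + B)))
-15*N(-1/4, -3) + v(-2) = -5*(7 - 3)/(3*(-8 - 1/4)) + 2/(1 - 2) = -5*4/(3*(-8 - 1*¼)) + 2/(-1) = -5*4/(3*(-8 - ¼)) + 2*(-1) = -5*4/(3*(-33/4)) - 2 = -5*(-4)*4/(3*33) - 2 = -15*(-16/297) - 2 = 80/99 - 2 = -118/99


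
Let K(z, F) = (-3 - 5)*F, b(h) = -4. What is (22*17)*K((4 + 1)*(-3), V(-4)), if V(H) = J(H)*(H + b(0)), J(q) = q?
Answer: -95744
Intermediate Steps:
V(H) = H*(-4 + H) (V(H) = H*(H - 4) = H*(-4 + H))
K(z, F) = -8*F
(22*17)*K((4 + 1)*(-3), V(-4)) = (22*17)*(-(-32)*(-4 - 4)) = 374*(-(-32)*(-8)) = 374*(-8*32) = 374*(-256) = -95744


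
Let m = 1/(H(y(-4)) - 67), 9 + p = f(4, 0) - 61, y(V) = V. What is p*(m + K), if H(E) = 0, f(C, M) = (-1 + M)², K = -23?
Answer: 106398/67 ≈ 1588.0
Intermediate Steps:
p = -69 (p = -9 + ((-1 + 0)² - 61) = -9 + ((-1)² - 61) = -9 + (1 - 61) = -9 - 60 = -69)
m = -1/67 (m = 1/(0 - 67) = 1/(-67) = -1/67 ≈ -0.014925)
p*(m + K) = -69*(-1/67 - 23) = -69*(-1542/67) = 106398/67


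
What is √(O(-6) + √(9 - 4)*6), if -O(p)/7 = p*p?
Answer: √(-252 + 6*√5) ≈ 15.446*I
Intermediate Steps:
O(p) = -7*p² (O(p) = -7*p*p = -7*p²)
√(O(-6) + √(9 - 4)*6) = √(-7*(-6)² + √(9 - 4)*6) = √(-7*36 + √5*6) = √(-252 + 6*√5)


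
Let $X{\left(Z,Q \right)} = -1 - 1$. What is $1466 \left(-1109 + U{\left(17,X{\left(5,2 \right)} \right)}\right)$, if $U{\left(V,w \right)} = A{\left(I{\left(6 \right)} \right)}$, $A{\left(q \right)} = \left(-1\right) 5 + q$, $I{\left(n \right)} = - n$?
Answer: $-1641920$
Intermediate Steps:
$X{\left(Z,Q \right)} = -2$ ($X{\left(Z,Q \right)} = -1 - 1 = -2$)
$A{\left(q \right)} = -5 + q$
$U{\left(V,w \right)} = -11$ ($U{\left(V,w \right)} = -5 - 6 = -11$)
$1466 \left(-1109 + U{\left(17,X{\left(5,2 \right)} \right)}\right) = 1466 \left(-1109 - 11\right) = 1466 \left(-1120\right) = -1641920$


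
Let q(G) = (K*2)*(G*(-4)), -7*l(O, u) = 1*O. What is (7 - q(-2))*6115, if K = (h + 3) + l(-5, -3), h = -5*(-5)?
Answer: -19366205/7 ≈ -2.7666e+6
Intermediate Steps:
l(O, u) = -O/7
h = 25
K = 201/7 (K = (25 + 3) - 1/7*(-5) = 28 + 5/7 = 201/7 ≈ 28.714)
q(G) = -1608*G/7 (q(G) = ((201/7)*2)*(G*(-4)) = 402*(-4*G)/7 = -1608*G/7)
(7 - q(-2))*6115 = (7 - (-1608)*(-2)/7)*6115 = (7 - 1*3216/7)*6115 = (7 - 3216/7)*6115 = -3167/7*6115 = -19366205/7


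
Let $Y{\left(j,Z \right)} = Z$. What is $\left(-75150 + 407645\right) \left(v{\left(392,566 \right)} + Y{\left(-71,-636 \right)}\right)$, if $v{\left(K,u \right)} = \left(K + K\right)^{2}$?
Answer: $204158579900$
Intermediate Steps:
$v{\left(K,u \right)} = 4 K^{2}$ ($v{\left(K,u \right)} = \left(2 K\right)^{2} = 4 K^{2}$)
$\left(-75150 + 407645\right) \left(v{\left(392,566 \right)} + Y{\left(-71,-636 \right)}\right) = \left(-75150 + 407645\right) \left(4 \cdot 392^{2} - 636\right) = 332495 \left(4 \cdot 153664 - 636\right) = 332495 \left(614656 - 636\right) = 332495 \cdot 614020 = 204158579900$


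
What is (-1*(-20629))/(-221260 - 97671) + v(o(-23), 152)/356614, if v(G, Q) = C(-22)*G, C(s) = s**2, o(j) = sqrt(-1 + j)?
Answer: -20629/318931 + 484*I*sqrt(6)/178307 ≈ -0.064682 + 0.0066489*I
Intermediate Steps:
v(G, Q) = 484*G (v(G, Q) = (-22)**2*G = 484*G)
(-1*(-20629))/(-221260 - 97671) + v(o(-23), 152)/356614 = (-1*(-20629))/(-221260 - 97671) + (484*sqrt(-1 - 23))/356614 = 20629/(-318931) + (484*sqrt(-24))*(1/356614) = 20629*(-1/318931) + (484*(2*I*sqrt(6)))*(1/356614) = -20629/318931 + (968*I*sqrt(6))*(1/356614) = -20629/318931 + 484*I*sqrt(6)/178307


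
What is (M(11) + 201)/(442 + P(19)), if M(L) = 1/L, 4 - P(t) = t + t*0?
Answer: 316/671 ≈ 0.47094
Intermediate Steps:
P(t) = 4 - t (P(t) = 4 - (t + t*0) = 4 - (t + 0) = 4 - t)
(M(11) + 201)/(442 + P(19)) = (1/11 + 201)/(442 + (4 - 1*19)) = (1/11 + 201)/(442 + (4 - 19)) = 2212/(11*(442 - 15)) = (2212/11)/427 = (2212/11)*(1/427) = 316/671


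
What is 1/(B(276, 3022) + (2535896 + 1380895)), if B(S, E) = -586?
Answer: 1/3916205 ≈ 2.5535e-7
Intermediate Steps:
1/(B(276, 3022) + (2535896 + 1380895)) = 1/(-586 + (2535896 + 1380895)) = 1/(-586 + 3916791) = 1/3916205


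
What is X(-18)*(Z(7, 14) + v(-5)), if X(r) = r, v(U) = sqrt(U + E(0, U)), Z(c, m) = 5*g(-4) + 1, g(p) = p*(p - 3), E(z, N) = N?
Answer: -2538 - 18*I*sqrt(10) ≈ -2538.0 - 56.921*I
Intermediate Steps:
g(p) = p*(-3 + p)
Z(c, m) = 141 (Z(c, m) = 5*(-4*(-3 - 4)) + 1 = 5*(-4*(-7)) + 1 = 5*28 + 1 = 140 + 1 = 141)
v(U) = sqrt(2)*sqrt(U) (v(U) = sqrt(U + U) = sqrt(2*U) = sqrt(2)*sqrt(U))
X(-18)*(Z(7, 14) + v(-5)) = -18*(141 + sqrt(2)*sqrt(-5)) = -18*(141 + sqrt(2)*(I*sqrt(5))) = -18*(141 + I*sqrt(10)) = -2538 - 18*I*sqrt(10)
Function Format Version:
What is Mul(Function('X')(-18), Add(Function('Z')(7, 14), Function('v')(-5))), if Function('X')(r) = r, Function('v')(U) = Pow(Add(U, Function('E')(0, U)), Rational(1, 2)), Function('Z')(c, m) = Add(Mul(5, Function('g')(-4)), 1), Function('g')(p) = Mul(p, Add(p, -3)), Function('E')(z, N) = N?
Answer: Add(-2538, Mul(-18, I, Pow(10, Rational(1, 2)))) ≈ Add(-2538.0, Mul(-56.921, I))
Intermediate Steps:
Function('g')(p) = Mul(p, Add(-3, p))
Function('Z')(c, m) = 141 (Function('Z')(c, m) = Add(Mul(5, Mul(-4, Add(-3, -4))), 1) = Add(Mul(5, Mul(-4, -7)), 1) = Add(Mul(5, 28), 1) = Add(140, 1) = 141)
Function('v')(U) = Mul(Pow(2, Rational(1, 2)), Pow(U, Rational(1, 2))) (Function('v')(U) = Pow(Add(U, U), Rational(1, 2)) = Pow(Mul(2, U), Rational(1, 2)) = Mul(Pow(2, Rational(1, 2)), Pow(U, Rational(1, 2))))
Mul(Function('X')(-18), Add(Function('Z')(7, 14), Function('v')(-5))) = Mul(-18, Add(141, Mul(Pow(2, Rational(1, 2)), Pow(-5, Rational(1, 2))))) = Mul(-18, Add(141, Mul(Pow(2, Rational(1, 2)), Mul(I, Pow(5, Rational(1, 2)))))) = Mul(-18, Add(141, Mul(I, Pow(10, Rational(1, 2))))) = Add(-2538, Mul(-18, I, Pow(10, Rational(1, 2))))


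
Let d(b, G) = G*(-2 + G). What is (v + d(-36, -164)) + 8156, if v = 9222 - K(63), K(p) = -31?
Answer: 44633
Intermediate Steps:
v = 9253 (v = 9222 - 1*(-31) = 9222 + 31 = 9253)
(v + d(-36, -164)) + 8156 = (9253 - 164*(-2 - 164)) + 8156 = (9253 - 164*(-166)) + 8156 = (9253 + 27224) + 8156 = 36477 + 8156 = 44633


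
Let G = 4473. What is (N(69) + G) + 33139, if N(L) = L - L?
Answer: 37612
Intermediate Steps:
N(L) = 0
(N(69) + G) + 33139 = (0 + 4473) + 33139 = 4473 + 33139 = 37612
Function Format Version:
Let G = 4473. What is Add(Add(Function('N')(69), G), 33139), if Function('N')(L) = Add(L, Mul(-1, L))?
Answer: 37612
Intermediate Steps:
Function('N')(L) = 0
Add(Add(Function('N')(69), G), 33139) = Add(Add(0, 4473), 33139) = Add(4473, 33139) = 37612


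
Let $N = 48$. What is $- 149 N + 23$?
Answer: $-7129$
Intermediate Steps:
$- 149 N + 23 = \left(-149\right) 48 + 23 = -7152 + 23 = -7129$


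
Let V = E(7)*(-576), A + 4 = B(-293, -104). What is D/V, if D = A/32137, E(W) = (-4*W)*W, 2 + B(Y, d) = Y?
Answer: -299/3628138752 ≈ -8.2411e-8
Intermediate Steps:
B(Y, d) = -2 + Y
A = -299 (A = -4 + (-2 - 293) = -4 - 295 = -299)
E(W) = -4*W²
V = 112896 (V = -4*7²*(-576) = -4*49*(-576) = -196*(-576) = 112896)
D = -299/32137 ≈ -0.0093039
D/V = -299/32137/112896 = -299/32137*1/112896 = -299/3628138752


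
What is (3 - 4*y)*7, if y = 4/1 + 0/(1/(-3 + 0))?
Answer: -91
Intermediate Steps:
y = 4 (y = 4*1 + 0/(1/(-3)) = 4 + 0/(-⅓) = 4 + 0*(-3) = 4 + 0 = 4)
(3 - 4*y)*7 = (3 - 4*4)*7 = (3 - 16)*7 = -13*7 = -91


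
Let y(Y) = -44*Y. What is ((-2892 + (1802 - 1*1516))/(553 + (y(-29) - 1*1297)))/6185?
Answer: -1303/1645210 ≈ -0.00079200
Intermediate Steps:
((-2892 + (1802 - 1*1516))/(553 + (y(-29) - 1*1297)))/6185 = ((-2892 + (1802 - 1*1516))/(553 + (-44*(-29) - 1*1297)))/6185 = ((-2892 + (1802 - 1516))/(553 + (1276 - 1297)))*(1/6185) = ((-2892 + 286)/(553 - 21))*(1/6185) = -2606/532*(1/6185) = -2606*1/532*(1/6185) = -1303/266*1/6185 = -1303/1645210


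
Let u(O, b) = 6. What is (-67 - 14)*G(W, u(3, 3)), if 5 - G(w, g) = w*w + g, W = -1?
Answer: 162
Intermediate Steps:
G(w, g) = 5 - g - w² (G(w, g) = 5 - (w*w + g) = 5 - (w² + g) = 5 - (g + w²) = 5 + (-g - w²) = 5 - g - w²)
(-67 - 14)*G(W, u(3, 3)) = (-67 - 14)*(5 - 1*6 - 1*(-1)²) = -81*(5 - 6 - 1*1) = -81*(5 - 6 - 1) = -81*(-2) = 162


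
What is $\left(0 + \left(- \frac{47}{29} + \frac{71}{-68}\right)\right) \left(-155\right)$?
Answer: $\frac{814525}{1972} \approx 413.04$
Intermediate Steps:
$\left(0 + \left(- \frac{47}{29} + \frac{71}{-68}\right)\right) \left(-155\right) = \left(0 + \left(\left(-47\right) \frac{1}{29} + 71 \left(- \frac{1}{68}\right)\right)\right) \left(-155\right) = \left(0 - \frac{5255}{1972}\right) \left(-155\right) = \left(- \frac{5255}{1972}\right) \left(-155\right) = \frac{814525}{1972}$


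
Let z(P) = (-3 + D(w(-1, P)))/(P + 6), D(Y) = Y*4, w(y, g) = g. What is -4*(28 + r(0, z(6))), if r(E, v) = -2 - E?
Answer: -104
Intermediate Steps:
D(Y) = 4*Y
z(P) = (-3 + 4*P)/(6 + P) (z(P) = (-3 + 4*P)/(P + 6) = (-3 + 4*P)/(6 + P))
-4*(28 + r(0, z(6))) = -4*(28 + (-2 - 1*0)) = -4*(28 + (-2 + 0)) = -4*(28 - 2) = -4*26 = -104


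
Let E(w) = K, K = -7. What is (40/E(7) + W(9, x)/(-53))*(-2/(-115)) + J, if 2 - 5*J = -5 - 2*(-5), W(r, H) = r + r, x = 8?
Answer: -30091/42665 ≈ -0.70529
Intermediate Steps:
W(r, H) = 2*r
E(w) = -7
J = -⅗ (J = ⅖ - (-5 - 2*(-5))/5 = ⅖ - (-5 + 10)/5 = ⅖ - ⅕*5 = ⅖ - 1 = -⅗ ≈ -0.60000)
(40/E(7) + W(9, x)/(-53))*(-2/(-115)) + J = (40/(-7) + (2*9)/(-53))*(-2/(-115)) - ⅗ = (40*(-⅐) + 18*(-1/53))*(-2*(-1/115)) - ⅗ = (-40/7 - 18/53)*(2/115) - ⅗ = -2246/371*2/115 - ⅗ = -4492/42665 - ⅗ = -30091/42665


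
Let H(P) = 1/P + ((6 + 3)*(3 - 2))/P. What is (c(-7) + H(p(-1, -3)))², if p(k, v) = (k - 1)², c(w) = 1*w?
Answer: 81/4 ≈ 20.250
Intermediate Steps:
c(w) = w
p(k, v) = (-1 + k)²
H(P) = 10/P (H(P) = 1/P + (9*1)/P = 1/P + 9/P = 10/P)
(c(-7) + H(p(-1, -3)))² = (-7 + 10/((-1 - 1)²))² = (-7 + 10/((-2)²))² = (-7 + 10/4)² = (-7 + 10*(¼))² = (-7 + 5/2)² = (-9/2)² = 81/4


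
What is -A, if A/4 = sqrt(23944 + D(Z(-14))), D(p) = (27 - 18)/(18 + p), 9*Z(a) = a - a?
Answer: -6*sqrt(10642) ≈ -618.96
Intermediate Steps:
Z(a) = 0 (Z(a) = (a - a)/9 = (1/9)*0 = 0)
D(p) = 9/(18 + p)
A = 6*sqrt(10642) (A = 4*sqrt(23944 + 9/(18 + 0)) = 4*sqrt(23944 + 9/18) = 4*sqrt(23944 + 9*(1/18)) = 4*sqrt(23944 + 1/2) = 4*sqrt(47889/2) = 4*(3*sqrt(10642)/2) = 6*sqrt(10642) ≈ 618.96)
-A = -6*sqrt(10642)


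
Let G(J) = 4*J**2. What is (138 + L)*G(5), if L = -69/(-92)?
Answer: 13875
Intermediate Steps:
L = 3/4 (L = -69*(-1/92) = 3/4 ≈ 0.75000)
(138 + L)*G(5) = (138 + 3/4)*(4*5**2) = 555*(4*25)/4 = (555/4)*100 = 13875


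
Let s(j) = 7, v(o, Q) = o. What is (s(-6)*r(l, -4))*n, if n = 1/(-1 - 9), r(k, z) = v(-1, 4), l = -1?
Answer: 7/10 ≈ 0.70000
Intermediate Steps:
r(k, z) = -1
n = -⅒ (n = 1/(-10) = -⅒ ≈ -0.10000)
(s(-6)*r(l, -4))*n = (7*(-1))*(-⅒) = -7*(-⅒) = 7/10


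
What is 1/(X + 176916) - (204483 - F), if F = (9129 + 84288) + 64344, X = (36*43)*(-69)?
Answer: -3275399087/70104 ≈ -46722.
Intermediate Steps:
X = -106812 (X = 1548*(-69) = -106812)
F = 157761 (F = 93417 + 64344 = 157761)
1/(X + 176916) - (204483 - F) = 1/(-106812 + 176916) - (204483 - 1*157761) = 1/70104 - (204483 - 157761) = 1/70104 - 1*46722 = 1/70104 - 46722 = -3275399087/70104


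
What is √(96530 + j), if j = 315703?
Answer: √412233 ≈ 642.05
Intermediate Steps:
√(96530 + j) = √(96530 + 315703) = √412233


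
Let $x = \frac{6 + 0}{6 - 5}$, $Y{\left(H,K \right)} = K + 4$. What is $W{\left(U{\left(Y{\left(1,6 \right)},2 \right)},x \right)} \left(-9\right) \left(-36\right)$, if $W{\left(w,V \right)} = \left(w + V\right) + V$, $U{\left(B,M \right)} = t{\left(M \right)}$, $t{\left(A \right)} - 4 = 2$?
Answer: $5832$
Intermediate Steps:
$t{\left(A \right)} = 6$ ($t{\left(A \right)} = 4 + 2 = 6$)
$Y{\left(H,K \right)} = 4 + K$
$U{\left(B,M \right)} = 6$
$x = 6$ ($x = \frac{6}{1} = 6 \cdot 1 = 6$)
$W{\left(w,V \right)} = w + 2 V$ ($W{\left(w,V \right)} = \left(V + w\right) + V = w + 2 V$)
$W{\left(U{\left(Y{\left(1,6 \right)},2 \right)},x \right)} \left(-9\right) \left(-36\right) = \left(6 + 2 \cdot 6\right) \left(-9\right) \left(-36\right) = \left(6 + 12\right) \left(-9\right) \left(-36\right) = 18 \left(-9\right) \left(-36\right) = \left(-162\right) \left(-36\right) = 5832$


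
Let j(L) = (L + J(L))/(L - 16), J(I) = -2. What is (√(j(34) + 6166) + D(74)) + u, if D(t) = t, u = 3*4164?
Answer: 12566 + √55510/3 ≈ 12645.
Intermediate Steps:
u = 12492
j(L) = (-2 + L)/(-16 + L) (j(L) = (L - 2)/(L - 16) = (-2 + L)/(-16 + L))
(√(j(34) + 6166) + D(74)) + u = (√((-2 + 34)/(-16 + 34) + 6166) + 74) + 12492 = (√(32/18 + 6166) + 74) + 12492 = (√((1/18)*32 + 6166) + 74) + 12492 = (√(16/9 + 6166) + 74) + 12492 = (√(55510/9) + 74) + 12492 = (√55510/3 + 74) + 12492 = (74 + √55510/3) + 12492 = 12566 + √55510/3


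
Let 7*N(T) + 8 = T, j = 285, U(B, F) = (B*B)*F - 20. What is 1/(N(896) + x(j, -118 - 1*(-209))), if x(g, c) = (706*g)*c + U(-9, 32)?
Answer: 7/128189662 ≈ 5.4607e-8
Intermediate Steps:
U(B, F) = -20 + F*B² (U(B, F) = B²*F - 20 = F*B² - 20 = -20 + F*B²)
N(T) = -8/7 + T/7
x(g, c) = 2572 + 706*c*g (x(g, c) = (706*g)*c + (-20 + 32*(-9)²) = 706*c*g + (-20 + 32*81) = 706*c*g + (-20 + 2592) = 706*c*g + 2572 = 2572 + 706*c*g)
1/(N(896) + x(j, -118 - 1*(-209))) = 1/((-8/7 + (⅐)*896) + (2572 + 706*(-118 - 1*(-209))*285)) = 1/((-8/7 + 128) + (2572 + 706*(-118 + 209)*285)) = 1/(888/7 + (2572 + 706*91*285)) = 1/(888/7 + (2572 + 18310110)) = 1/(888/7 + 18312682) = 1/(128189662/7) = 7/128189662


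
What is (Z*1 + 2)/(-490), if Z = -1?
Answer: -1/490 ≈ -0.0020408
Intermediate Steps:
(Z*1 + 2)/(-490) = (-1*1 + 2)/(-490) = (-1 + 2)*(-1/490) = 1*(-1/490) = -1/490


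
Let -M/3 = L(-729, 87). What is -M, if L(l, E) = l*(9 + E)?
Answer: -209952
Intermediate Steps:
M = 209952 (M = -(-2187)*(9 + 87) = -(-2187)*96 = -3*(-69984) = 209952)
-M = -1*209952 = -209952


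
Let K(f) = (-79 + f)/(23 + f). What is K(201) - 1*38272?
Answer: -4286403/112 ≈ -38271.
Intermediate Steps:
K(f) = (-79 + f)/(23 + f)
K(201) - 1*38272 = (-79 + 201)/(23 + 201) - 1*38272 = 122/224 - 38272 = (1/224)*122 - 38272 = 61/112 - 38272 = -4286403/112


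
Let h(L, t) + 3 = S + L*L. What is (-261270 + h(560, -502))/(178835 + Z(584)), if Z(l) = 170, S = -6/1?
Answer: 52321/179005 ≈ 0.29229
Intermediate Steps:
S = -6 (S = -6*1 = -6)
h(L, t) = -9 + L**2 (h(L, t) = -3 + (-6 + L*L) = -3 + (-6 + L**2) = -9 + L**2)
(-261270 + h(560, -502))/(178835 + Z(584)) = (-261270 + (-9 + 560**2))/(178835 + 170) = (-261270 + (-9 + 313600))/179005 = (-261270 + 313591)*(1/179005) = 52321*(1/179005) = 52321/179005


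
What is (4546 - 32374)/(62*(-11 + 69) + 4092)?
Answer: -6957/1922 ≈ -3.6197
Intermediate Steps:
(4546 - 32374)/(62*(-11 + 69) + 4092) = -27828/(62*58 + 4092) = -27828/(3596 + 4092) = -27828/7688 = -27828*1/7688 = -6957/1922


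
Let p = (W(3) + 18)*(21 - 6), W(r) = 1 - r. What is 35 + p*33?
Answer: 7955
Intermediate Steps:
p = 240 (p = ((1 - 1*3) + 18)*(21 - 6) = ((1 - 3) + 18)*15 = (-2 + 18)*15 = 16*15 = 240)
35 + p*33 = 35 + 240*33 = 35 + 7920 = 7955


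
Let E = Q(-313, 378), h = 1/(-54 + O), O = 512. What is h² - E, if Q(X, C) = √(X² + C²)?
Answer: 1/209764 - √240853 ≈ -490.77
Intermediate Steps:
Q(X, C) = √(C² + X²)
h = 1/458 (h = 1/(-54 + 512) = 1/458 ≈ 0.0021834)
E = √240853 (E = √(378² + (-313)²) = √(142884 + 97969) = √240853 ≈ 490.77)
h² - E = (1/458)² - √240853 = 1/209764 - √240853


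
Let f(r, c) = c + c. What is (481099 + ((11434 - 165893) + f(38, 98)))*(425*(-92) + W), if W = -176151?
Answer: -70351775836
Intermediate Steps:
f(r, c) = 2*c
(481099 + ((11434 - 165893) + f(38, 98)))*(425*(-92) + W) = (481099 + ((11434 - 165893) + 2*98))*(425*(-92) - 176151) = (481099 + (-154459 + 196))*(-39100 - 176151) = (481099 - 154263)*(-215251) = 326836*(-215251) = -70351775836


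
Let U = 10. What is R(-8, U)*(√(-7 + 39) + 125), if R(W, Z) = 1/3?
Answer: 125/3 + 4*√2/3 ≈ 43.552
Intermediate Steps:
R(W, Z) = ⅓
R(-8, U)*(√(-7 + 39) + 125) = (√(-7 + 39) + 125)/3 = (√32 + 125)/3 = (4*√2 + 125)/3 = (125 + 4*√2)/3 = 125/3 + 4*√2/3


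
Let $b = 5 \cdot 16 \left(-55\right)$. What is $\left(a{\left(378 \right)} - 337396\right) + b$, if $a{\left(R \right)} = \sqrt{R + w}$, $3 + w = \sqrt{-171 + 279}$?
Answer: $-341796 + \sqrt{375 + 6 \sqrt{3}} \approx -3.4178 \cdot 10^{5}$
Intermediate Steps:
$b = -4400$ ($b = 80 \left(-55\right) = -4400$)
$w = -3 + 6 \sqrt{3}$ ($w = -3 + \sqrt{-171 + 279} = -3 + \sqrt{108} = -3 + 6 \sqrt{3} \approx 7.3923$)
$a{\left(R \right)} = \sqrt{-3 + R + 6 \sqrt{3}}$ ($a{\left(R \right)} = \sqrt{R - \left(3 - 6 \sqrt{3}\right)} = \sqrt{-3 + R + 6 \sqrt{3}}$)
$\left(a{\left(378 \right)} - 337396\right) + b = \left(\sqrt{-3 + 378 + 6 \sqrt{3}} - 337396\right) - 4400 = \left(\sqrt{375 + 6 \sqrt{3}} - 337396\right) - 4400 = \left(-337396 + \sqrt{375 + 6 \sqrt{3}}\right) - 4400 = -341796 + \sqrt{375 + 6 \sqrt{3}}$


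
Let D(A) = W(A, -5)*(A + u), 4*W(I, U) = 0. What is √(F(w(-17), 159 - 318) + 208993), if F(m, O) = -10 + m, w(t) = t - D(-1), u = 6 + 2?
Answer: √208966 ≈ 457.13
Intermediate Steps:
W(I, U) = 0 (W(I, U) = (¼)*0 = 0)
u = 8
D(A) = 0 (D(A) = 0*(A + 8) = 0*(8 + A) = 0)
w(t) = t (w(t) = t - 1*0 = t + 0 = t)
√(F(w(-17), 159 - 318) + 208993) = √((-10 - 17) + 208993) = √(-27 + 208993) = √208966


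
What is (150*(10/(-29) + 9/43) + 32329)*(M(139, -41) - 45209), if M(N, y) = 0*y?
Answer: -1821421467817/1247 ≈ -1.4606e+9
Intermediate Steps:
M(N, y) = 0
(150*(10/(-29) + 9/43) + 32329)*(M(139, -41) - 45209) = (150*(10/(-29) + 9/43) + 32329)*(0 - 45209) = (150*(10*(-1/29) + 9*(1/43)) + 32329)*(-45209) = (150*(-10/29 + 9/43) + 32329)*(-45209) = (150*(-169/1247) + 32329)*(-45209) = (-25350/1247 + 32329)*(-45209) = (40288913/1247)*(-45209) = -1821421467817/1247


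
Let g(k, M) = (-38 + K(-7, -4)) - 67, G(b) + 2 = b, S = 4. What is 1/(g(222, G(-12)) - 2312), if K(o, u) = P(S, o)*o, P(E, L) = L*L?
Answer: -1/2760 ≈ -0.00036232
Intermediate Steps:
G(b) = -2 + b
P(E, L) = L²
K(o, u) = o³ (K(o, u) = o²*o = o³)
g(k, M) = -448 (g(k, M) = (-38 + (-7)³) - 67 = (-38 - 343) - 67 = -381 - 67 = -448)
1/(g(222, G(-12)) - 2312) = 1/(-448 - 2312) = 1/(-2760) = -1/2760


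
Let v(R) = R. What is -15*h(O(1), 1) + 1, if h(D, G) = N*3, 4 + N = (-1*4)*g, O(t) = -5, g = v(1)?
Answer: 361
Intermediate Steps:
g = 1
N = -8 (N = -4 - 1*4*1 = -4 - 4*1 = -4 - 4 = -8)
h(D, G) = -24 (h(D, G) = -8*3 = -24)
-15*h(O(1), 1) + 1 = -15*(-24) + 1 = 360 + 1 = 361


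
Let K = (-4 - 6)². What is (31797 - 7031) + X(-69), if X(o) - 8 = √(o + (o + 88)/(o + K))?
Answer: 24774 + 2*I*√16430/31 ≈ 24774.0 + 8.2697*I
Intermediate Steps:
K = 100 (K = (-10)² = 100)
X(o) = 8 + √(o + (88 + o)/(100 + o)) (X(o) = 8 + √(o + (o + 88)/(o + 100)) = 8 + √(o + (88 + o)/(100 + o)))
(31797 - 7031) + X(-69) = (31797 - 7031) + (8 + √((88 - 69 - 69*(100 - 69))/(100 - 69))) = 24766 + (8 + √((88 - 69 - 69*31)/31)) = 24766 + (8 + √((88 - 69 - 2139)/31)) = 24766 + (8 + √((1/31)*(-2120))) = 24766 + (8 + √(-2120/31)) = 24766 + (8 + 2*I*√16430/31) = 24774 + 2*I*√16430/31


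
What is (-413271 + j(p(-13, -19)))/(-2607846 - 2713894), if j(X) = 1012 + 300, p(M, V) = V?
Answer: 411959/5321740 ≈ 0.077411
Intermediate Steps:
j(X) = 1312
(-413271 + j(p(-13, -19)))/(-2607846 - 2713894) = (-413271 + 1312)/(-2607846 - 2713894) = -411959/(-5321740) = -411959*(-1/5321740) = 411959/5321740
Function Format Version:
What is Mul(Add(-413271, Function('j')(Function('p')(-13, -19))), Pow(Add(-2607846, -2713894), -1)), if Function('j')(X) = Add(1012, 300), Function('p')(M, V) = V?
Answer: Rational(411959, 5321740) ≈ 0.077411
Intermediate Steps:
Function('j')(X) = 1312
Mul(Add(-413271, Function('j')(Function('p')(-13, -19))), Pow(Add(-2607846, -2713894), -1)) = Mul(Add(-413271, 1312), Pow(Add(-2607846, -2713894), -1)) = Mul(-411959, Pow(-5321740, -1)) = Mul(-411959, Rational(-1, 5321740)) = Rational(411959, 5321740)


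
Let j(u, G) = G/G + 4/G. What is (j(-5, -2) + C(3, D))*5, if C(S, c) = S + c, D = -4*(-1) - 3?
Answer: 15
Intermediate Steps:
D = 1 (D = 4 - 3 = 1)
j(u, G) = 1 + 4/G
(j(-5, -2) + C(3, D))*5 = ((4 - 2)/(-2) + (3 + 1))*5 = (-1/2*2 + 4)*5 = (-1 + 4)*5 = 3*5 = 15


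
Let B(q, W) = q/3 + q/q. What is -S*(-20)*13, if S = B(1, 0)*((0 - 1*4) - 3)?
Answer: -7280/3 ≈ -2426.7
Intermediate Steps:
B(q, W) = 1 + q/3 (B(q, W) = q*(⅓) + 1 = q/3 + 1 = 1 + q/3)
S = -28/3 (S = (1 + (⅓)*1)*((0 - 1*4) - 3) = (1 + ⅓)*((0 - 4) - 3) = 4*(-4 - 3)/3 = (4/3)*(-7) = -28/3 ≈ -9.3333)
-S*(-20)*13 = -(-28/3*(-20))*13 = -560*13/3 = -1*7280/3 = -7280/3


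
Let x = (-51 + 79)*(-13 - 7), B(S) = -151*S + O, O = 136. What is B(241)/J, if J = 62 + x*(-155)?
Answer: -12085/28954 ≈ -0.41739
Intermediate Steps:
B(S) = 136 - 151*S (B(S) = -151*S + 136 = 136 - 151*S)
x = -560 (x = 28*(-20) = -560)
J = 86862 (J = 62 - 560*(-155) = 62 + 86800 = 86862)
B(241)/J = (136 - 151*241)/86862 = (136 - 36391)*(1/86862) = -36255*1/86862 = -12085/28954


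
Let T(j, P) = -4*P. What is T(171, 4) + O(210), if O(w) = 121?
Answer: 105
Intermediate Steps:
T(171, 4) + O(210) = -4*4 + 121 = -16 + 121 = 105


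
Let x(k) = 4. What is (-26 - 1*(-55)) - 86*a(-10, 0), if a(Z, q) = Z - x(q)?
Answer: 1233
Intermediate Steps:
a(Z, q) = -4 + Z (a(Z, q) = Z - 1*4 = Z - 4 = -4 + Z)
(-26 - 1*(-55)) - 86*a(-10, 0) = (-26 - 1*(-55)) - 86*(-4 - 10) = (-26 + 55) - 86*(-14) = 29 + 1204 = 1233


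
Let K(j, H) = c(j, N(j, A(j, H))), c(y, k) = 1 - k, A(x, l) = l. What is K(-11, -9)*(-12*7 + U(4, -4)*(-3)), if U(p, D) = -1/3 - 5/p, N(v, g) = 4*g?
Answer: -11729/4 ≈ -2932.3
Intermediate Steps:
U(p, D) = -1/3 - 5/p (U(p, D) = -1*1/3 - 5/p = -1/3 - 5/p)
K(j, H) = 1 - 4*H
K(-11, -9)*(-12*7 + U(4, -4)*(-3)) = (1 - 4*(-9))*(-12*7 + ((1/3)*(-15 - 1*4)/4)*(-3)) = (1 + 36)*(-84 + ((1/3)*(1/4)*(-15 - 4))*(-3)) = 37*(-84 + ((1/3)*(1/4)*(-19))*(-3)) = 37*(-84 - 19/12*(-3)) = 37*(-84 + 19/4) = 37*(-317/4) = -11729/4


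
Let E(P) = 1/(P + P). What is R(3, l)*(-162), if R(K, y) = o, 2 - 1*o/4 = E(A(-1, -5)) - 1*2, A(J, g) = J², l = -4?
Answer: -2268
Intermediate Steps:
E(P) = 1/(2*P)
o = 14 (o = 8 - 4*(1/(2*((-1)²)) - 1*2) = 8 - 4*((½)/1 - 2) = 8 - 4*((½)*1 - 2) = 8 - 4*(½ - 2) = 8 - 4*(-3/2) = 8 + 6 = 14)
R(K, y) = 14
R(3, l)*(-162) = 14*(-162) = -2268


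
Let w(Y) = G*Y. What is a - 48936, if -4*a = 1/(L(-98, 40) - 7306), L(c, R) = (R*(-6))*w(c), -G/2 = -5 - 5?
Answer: -90647871937/1852376 ≈ -48936.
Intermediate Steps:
G = 20 (G = -2*(-5 - 5) = -2*(-10) = 20)
w(Y) = 20*Y
L(c, R) = -120*R*c (L(c, R) = (R*(-6))*(20*c) = (-6*R)*(20*c) = -120*R*c)
a = -1/1852376 (a = -1/(4*(-120*40*(-98) - 7306)) = -1/(4*(470400 - 7306)) = -¼/463094 = -¼*1/463094 = -1/1852376 ≈ -5.3985e-7)
a - 48936 = -1/1852376 - 48936 = -90647871937/1852376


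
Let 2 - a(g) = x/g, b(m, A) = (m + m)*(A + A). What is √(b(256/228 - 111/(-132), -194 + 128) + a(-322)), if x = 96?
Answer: 2*I*√1207402595/3059 ≈ 22.718*I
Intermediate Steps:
b(m, A) = 4*A*m (b(m, A) = (2*m)*(2*A) = 4*A*m)
a(g) = 2 - 96/g
√(b(256/228 - 111/(-132), -194 + 128) + a(-322)) = √(4*(-194 + 128)*(256/228 - 111/(-132)) + (2 - 96/(-322))) = √(4*(-66)*(256*(1/228) - 111*(-1/132)) + (2 - 96*(-1/322))) = √(4*(-66)*(64/57 + 37/44) + (2 + 48/161)) = √(4*(-66)*(4925/2508) + 370/161) = √(-9850/19 + 370/161) = √(-1578820/3059) = 2*I*√1207402595/3059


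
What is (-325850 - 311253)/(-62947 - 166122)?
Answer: 637103/229069 ≈ 2.7813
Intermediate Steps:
(-325850 - 311253)/(-62947 - 166122) = -637103/(-229069) = -637103*(-1/229069) = 637103/229069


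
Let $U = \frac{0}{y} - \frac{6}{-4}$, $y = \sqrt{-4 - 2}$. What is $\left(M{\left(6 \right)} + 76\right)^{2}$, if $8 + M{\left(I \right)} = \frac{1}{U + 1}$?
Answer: $\frac{116964}{25} \approx 4678.6$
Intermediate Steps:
$y = i \sqrt{6}$ ($y = \sqrt{-6} = i \sqrt{6} \approx 2.4495 i$)
$U = \frac{3}{2}$ ($U = \frac{0}{i \sqrt{6}} - \frac{6}{-4} = 0 \left(- \frac{i \sqrt{6}}{6}\right) - - \frac{3}{2} = 0 + \frac{3}{2} = \frac{3}{2} \approx 1.5$)
$M{\left(I \right)} = - \frac{38}{5}$ ($M{\left(I \right)} = -8 + \frac{1}{\frac{3}{2} + 1} = -8 + \frac{1}{\frac{5}{2}} = -8 + \frac{2}{5} = - \frac{38}{5}$)
$\left(M{\left(6 \right)} + 76\right)^{2} = \left(- \frac{38}{5} + 76\right)^{2} = \left(\frac{342}{5}\right)^{2} = \frac{116964}{25}$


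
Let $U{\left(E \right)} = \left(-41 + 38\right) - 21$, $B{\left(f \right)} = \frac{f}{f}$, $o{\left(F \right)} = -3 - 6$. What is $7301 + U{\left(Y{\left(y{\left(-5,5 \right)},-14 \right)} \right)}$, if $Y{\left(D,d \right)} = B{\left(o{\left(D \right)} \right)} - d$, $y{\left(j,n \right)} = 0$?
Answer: $7277$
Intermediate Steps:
$o{\left(F \right)} = -9$ ($o{\left(F \right)} = -3 - 6 = -9$)
$B{\left(f \right)} = 1$
$Y{\left(D,d \right)} = 1 - d$
$U{\left(E \right)} = -24$ ($U{\left(E \right)} = -3 - 21 = -24$)
$7301 + U{\left(Y{\left(y{\left(-5,5 \right)},-14 \right)} \right)} = 7301 - 24 = 7277$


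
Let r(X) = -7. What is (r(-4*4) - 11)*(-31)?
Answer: 558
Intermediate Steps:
(r(-4*4) - 11)*(-31) = (-7 - 11)*(-31) = -18*(-31) = 558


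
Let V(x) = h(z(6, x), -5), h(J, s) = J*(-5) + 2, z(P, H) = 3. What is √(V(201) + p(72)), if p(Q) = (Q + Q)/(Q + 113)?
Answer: I*√418285/185 ≈ 3.4959*I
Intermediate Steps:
h(J, s) = 2 - 5*J (h(J, s) = -5*J + 2 = 2 - 5*J)
p(Q) = 2*Q/(113 + Q) (p(Q) = (2*Q)/(113 + Q) = 2*Q/(113 + Q))
V(x) = -13 (V(x) = 2 - 5*3 = 2 - 15 = -13)
√(V(201) + p(72)) = √(-13 + 2*72/(113 + 72)) = √(-13 + 2*72/185) = √(-13 + 2*72*(1/185)) = √(-13 + 144/185) = √(-2261/185) = I*√418285/185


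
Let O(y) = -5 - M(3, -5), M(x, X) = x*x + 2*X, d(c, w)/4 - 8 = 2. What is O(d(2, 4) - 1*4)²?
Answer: 16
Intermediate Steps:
d(c, w) = 40 (d(c, w) = 32 + 4*2 = 32 + 8 = 40)
M(x, X) = x² + 2*X
O(y) = -4 (O(y) = -5 - (3² + 2*(-5)) = -5 - (9 - 10) = -5 - 1*(-1) = -5 + 1 = -4)
O(d(2, 4) - 1*4)² = (-4)² = 16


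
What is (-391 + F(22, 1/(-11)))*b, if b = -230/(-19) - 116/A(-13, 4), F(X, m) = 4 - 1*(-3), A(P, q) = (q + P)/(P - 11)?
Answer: 2168576/19 ≈ 1.1414e+5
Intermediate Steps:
A(P, q) = (P + q)/(-11 + P)
F(X, m) = 7 (F(X, m) = 4 + 3 = 7)
b = -16942/57 (b = -230/(-19) - 116*(-11 - 13)/(-13 + 4) = -230*(-1/19) - 116/(-9/(-24)) = 230/19 - 116/((-1/24*(-9))) = 230/19 - 116/3/8 = 230/19 - 116*8/3 = 230/19 - 928/3 = -16942/57 ≈ -297.23)
(-391 + F(22, 1/(-11)))*b = (-391 + 7)*(-16942/57) = -384*(-16942/57) = 2168576/19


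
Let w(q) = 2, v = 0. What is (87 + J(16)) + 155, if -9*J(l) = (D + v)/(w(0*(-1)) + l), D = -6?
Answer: 6535/27 ≈ 242.04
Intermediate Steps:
J(l) = 2/(3*(2 + l)) (J(l) = -(-6 + 0)/(9*(2 + l)) = -(-2)/(3*(2 + l)) = 2/(3*(2 + l)))
(87 + J(16)) + 155 = (87 + 2/(3*(2 + 16))) + 155 = (87 + (⅔)/18) + 155 = (87 + (⅔)*(1/18)) + 155 = (87 + 1/27) + 155 = 2350/27 + 155 = 6535/27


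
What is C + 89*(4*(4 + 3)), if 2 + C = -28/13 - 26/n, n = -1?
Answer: 32680/13 ≈ 2513.8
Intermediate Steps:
C = 284/13 (C = -2 + (-28/13 - 26/(-1)) = -2 + (-28*1/13 - 26*(-1)) = -2 + (-28/13 + 26) = -2 + 310/13 = 284/13 ≈ 21.846)
C + 89*(4*(4 + 3)) = 284/13 + 89*(4*(4 + 3)) = 284/13 + 89*(4*7) = 284/13 + 89*28 = 284/13 + 2492 = 32680/13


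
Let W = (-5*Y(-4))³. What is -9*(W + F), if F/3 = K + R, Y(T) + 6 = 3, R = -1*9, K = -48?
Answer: -28836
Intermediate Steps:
R = -9
Y(T) = -3 (Y(T) = -6 + 3 = -3)
F = -171 (F = 3*(-48 - 9) = 3*(-57) = -171)
W = 3375 (W = (-5*(-3))³ = 15³ = 3375)
-9*(W + F) = -9*(3375 - 171) = -9*3204 = -28836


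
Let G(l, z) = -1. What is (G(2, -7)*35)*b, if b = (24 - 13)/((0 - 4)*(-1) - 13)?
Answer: 385/9 ≈ 42.778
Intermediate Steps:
b = -11/9 (b = 11/(-4*(-1) - 13) = 11/(4 - 13) = 11/(-9) = 11*(-⅑) = -11/9 ≈ -1.2222)
(G(2, -7)*35)*b = -1*35*(-11/9) = -35*(-11/9) = 385/9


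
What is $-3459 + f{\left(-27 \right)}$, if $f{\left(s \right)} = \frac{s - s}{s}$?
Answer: $-3459$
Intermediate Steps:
$f{\left(s \right)} = 0$ ($f{\left(s \right)} = \frac{0}{s} = 0$)
$-3459 + f{\left(-27 \right)} = -3459 + 0 = -3459$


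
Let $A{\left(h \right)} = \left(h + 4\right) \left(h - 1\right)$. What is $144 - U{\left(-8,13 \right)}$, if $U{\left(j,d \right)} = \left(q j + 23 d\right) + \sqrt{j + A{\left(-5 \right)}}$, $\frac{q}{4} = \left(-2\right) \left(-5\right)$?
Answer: $165 - i \sqrt{2} \approx 165.0 - 1.4142 i$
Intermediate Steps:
$A{\left(h \right)} = \left(-1 + h\right) \left(4 + h\right)$ ($A{\left(h \right)} = \left(4 + h\right) \left(-1 + h\right) = \left(-1 + h\right) \left(4 + h\right)$)
$q = 40$ ($q = 4 \left(\left(-2\right) \left(-5\right)\right) = 4 \cdot 10 = 40$)
$U{\left(j,d \right)} = \sqrt{6 + j} + 23 d + 40 j$ ($U{\left(j,d \right)} = \left(40 j + 23 d\right) + \sqrt{j + \left(-4 + \left(-5\right)^{2} + 3 \left(-5\right)\right)} = \left(23 d + 40 j\right) + \sqrt{j - -6} = \left(23 d + 40 j\right) + \sqrt{j + 6} = \left(23 d + 40 j\right) + \sqrt{6 + j} = \sqrt{6 + j} + 23 d + 40 j$)
$144 - U{\left(-8,13 \right)} = 144 - \left(\sqrt{6 - 8} + 23 \cdot 13 + 40 \left(-8\right)\right) = 144 - \left(\sqrt{-2} + 299 - 320\right) = 144 - \left(i \sqrt{2} + 299 - 320\right) = 144 - \left(-21 + i \sqrt{2}\right) = 144 + \left(21 - i \sqrt{2}\right) = 165 - i \sqrt{2}$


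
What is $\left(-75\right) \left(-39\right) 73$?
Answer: $213525$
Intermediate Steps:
$\left(-75\right) \left(-39\right) 73 = 2925 \cdot 73 = 213525$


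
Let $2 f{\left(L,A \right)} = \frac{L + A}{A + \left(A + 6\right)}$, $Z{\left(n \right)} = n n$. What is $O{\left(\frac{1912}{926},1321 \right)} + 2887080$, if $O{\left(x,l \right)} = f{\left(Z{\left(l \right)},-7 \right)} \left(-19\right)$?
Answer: $\frac{39674463}{8} \approx 4.9593 \cdot 10^{6}$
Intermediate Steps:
$Z{\left(n \right)} = n^{2}$
$f{\left(L,A \right)} = \frac{A + L}{2 \left(6 + 2 A\right)}$ ($f{\left(L,A \right)} = \frac{\left(L + A\right) \frac{1}{A + \left(A + 6\right)}}{2} = \frac{\left(A + L\right) \frac{1}{A + \left(6 + A\right)}}{2} = \frac{\left(A + L\right) \frac{1}{6 + 2 A}}{2} = \frac{\frac{1}{6 + 2 A} \left(A + L\right)}{2} = \frac{A + L}{2 \left(6 + 2 A\right)}$)
$O{\left(x,l \right)} = - \frac{133}{16} + \frac{19 l^{2}}{16}$ ($O{\left(x,l \right)} = \frac{-7 + l^{2}}{4 \left(3 - 7\right)} \left(-19\right) = \frac{-7 + l^{2}}{4 \left(-4\right)} \left(-19\right) = \frac{1}{4} \left(- \frac{1}{4}\right) \left(-7 + l^{2}\right) \left(-19\right) = \left(\frac{7}{16} - \frac{l^{2}}{16}\right) \left(-19\right) = - \frac{133}{16} + \frac{19 l^{2}}{16}$)
$O{\left(\frac{1912}{926},1321 \right)} + 2887080 = \left(- \frac{133}{16} + \frac{19 \cdot 1321^{2}}{16}\right) + 2887080 = \left(- \frac{133}{16} + \frac{19}{16} \cdot 1745041\right) + 2887080 = \left(- \frac{133}{16} + \frac{33155779}{16}\right) + 2887080 = \frac{16577823}{8} + 2887080 = \frac{39674463}{8}$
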